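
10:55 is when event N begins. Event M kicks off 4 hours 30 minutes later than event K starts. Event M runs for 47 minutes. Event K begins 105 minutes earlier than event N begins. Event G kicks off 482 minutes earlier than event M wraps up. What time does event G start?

Event K starts at 10:55 − 105 min = 09:10.
Event M starts at 09:10 + 270 min = 13:40.
Event M ends at 13:40 + 47 min = 14:27.
Event G starts at 14:27 − 482 min = 06:25.

06:25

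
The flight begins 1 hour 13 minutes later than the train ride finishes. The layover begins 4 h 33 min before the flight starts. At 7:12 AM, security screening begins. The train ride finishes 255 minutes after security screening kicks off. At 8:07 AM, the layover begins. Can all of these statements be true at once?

Yes

The train ride ends at 7:12 AM + 255 min = 11:27 AM.
The flight starts at 11:27 AM + 73 min = 12:40 PM.
The layover starts at 12:40 PM − 273 min = 8:07 AM.
That matches the stated 8:07 AM, so the schedule is consistent.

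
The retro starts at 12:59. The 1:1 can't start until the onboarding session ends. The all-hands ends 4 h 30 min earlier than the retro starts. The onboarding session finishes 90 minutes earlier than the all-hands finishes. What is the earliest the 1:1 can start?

06:59

The all-hands ends at 12:59 − 270 min = 08:29.
The onboarding session ends at 08:29 − 90 min = 06:59.
The 1:1 is bounded by the onboarding session, so the earliest it can start is 06:59.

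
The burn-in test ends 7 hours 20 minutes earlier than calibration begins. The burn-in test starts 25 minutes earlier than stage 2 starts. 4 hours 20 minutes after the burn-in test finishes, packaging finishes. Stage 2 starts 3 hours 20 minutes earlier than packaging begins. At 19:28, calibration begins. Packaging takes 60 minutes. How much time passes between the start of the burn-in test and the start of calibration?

The burn-in test ends at 19:28 − 440 min = 12:08.
Packaging ends at 12:08 + 260 min = 16:28.
Packaging starts at 16:28 − 60 min = 15:28.
Stage 2 starts at 15:28 − 200 min = 12:08.
The burn-in test starts at 12:08 − 25 min = 11:43.
From 11:43 to 19:28 is 7 hours 45 minutes.

7 hours 45 minutes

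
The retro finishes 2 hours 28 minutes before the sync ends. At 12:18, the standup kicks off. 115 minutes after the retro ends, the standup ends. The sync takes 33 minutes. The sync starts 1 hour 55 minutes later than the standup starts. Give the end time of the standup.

The sync starts at 12:18 + 115 min = 14:13.
The sync ends at 14:13 + 33 min = 14:46.
The retro ends at 14:46 − 148 min = 12:18.
The standup ends at 12:18 + 115 min = 14:13.

14:13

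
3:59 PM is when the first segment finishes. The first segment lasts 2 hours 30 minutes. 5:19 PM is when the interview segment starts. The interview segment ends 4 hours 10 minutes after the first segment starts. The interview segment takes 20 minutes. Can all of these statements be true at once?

Yes

The first segment starts at 3:59 PM − 150 min = 1:29 PM.
The interview segment ends at 1:29 PM + 250 min = 5:39 PM.
The interview segment starts at 5:39 PM − 20 min = 5:19 PM.
That matches the stated 5:19 PM, so the schedule is consistent.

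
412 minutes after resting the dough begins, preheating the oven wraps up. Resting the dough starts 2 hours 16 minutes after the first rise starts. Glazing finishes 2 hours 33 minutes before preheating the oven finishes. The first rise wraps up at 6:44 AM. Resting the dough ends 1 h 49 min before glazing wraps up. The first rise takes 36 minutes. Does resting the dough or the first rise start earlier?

the first rise

The first rise starts at 6:44 AM − 36 min = 6:08 AM.
Resting the dough starts at 6:08 AM + 136 min = 8:24 AM.
Resting the dough starts at 8:24 AM and the first rise starts at 6:08 AM, so the first rise is first.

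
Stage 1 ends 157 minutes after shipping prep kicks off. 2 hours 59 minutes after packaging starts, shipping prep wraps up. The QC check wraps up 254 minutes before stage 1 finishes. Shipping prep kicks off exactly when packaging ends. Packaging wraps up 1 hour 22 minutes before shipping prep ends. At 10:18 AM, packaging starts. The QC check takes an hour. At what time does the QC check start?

9:18 AM

Shipping prep ends at 10:18 AM + 179 min = 1:17 PM.
Packaging ends at 1:17 PM − 82 min = 11:55 AM.
So shipping prep starts at 11:55 AM.
Stage 1 ends at 11:55 AM + 157 min = 2:32 PM.
The QC check ends at 2:32 PM − 254 min = 10:18 AM.
The QC check starts at 10:18 AM − 60 min = 9:18 AM.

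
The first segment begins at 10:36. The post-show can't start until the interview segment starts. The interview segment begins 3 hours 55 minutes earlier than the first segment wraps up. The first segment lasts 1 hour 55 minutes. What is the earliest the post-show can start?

The first segment ends at 10:36 + 115 min = 12:31.
The interview segment starts at 12:31 − 235 min = 08:36.
The post-show is bounded by the interview segment, so the earliest it can start is 08:36.

08:36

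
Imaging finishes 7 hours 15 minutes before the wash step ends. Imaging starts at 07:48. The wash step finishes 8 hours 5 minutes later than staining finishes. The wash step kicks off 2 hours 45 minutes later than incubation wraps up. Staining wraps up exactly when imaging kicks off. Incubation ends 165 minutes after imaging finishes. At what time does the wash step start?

14:08

Staining ends at 07:48.
The wash step ends at 07:48 + 485 min = 15:53.
Imaging ends at 15:53 − 435 min = 08:38.
Incubation ends at 08:38 + 165 min = 11:23.
The wash step starts at 11:23 + 165 min = 14:08.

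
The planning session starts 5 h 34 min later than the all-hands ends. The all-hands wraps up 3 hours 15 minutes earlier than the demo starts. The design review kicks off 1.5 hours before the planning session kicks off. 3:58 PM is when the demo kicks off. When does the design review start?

4:47 PM

The all-hands ends at 3:58 PM − 195 min = 12:43 PM.
The planning session starts at 12:43 PM + 334 min = 6:17 PM.
The design review starts at 6:17 PM − 90 min = 4:47 PM.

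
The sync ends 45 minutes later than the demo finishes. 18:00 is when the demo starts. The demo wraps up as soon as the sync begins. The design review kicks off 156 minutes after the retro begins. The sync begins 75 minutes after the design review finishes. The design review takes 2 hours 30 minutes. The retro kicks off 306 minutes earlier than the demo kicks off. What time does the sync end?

20:00

The retro starts at 18:00 − 306 min = 12:54.
The design review starts at 12:54 + 156 min = 15:30.
The design review ends at 15:30 + 150 min = 18:00.
The sync starts at 18:00 + 75 min = 19:15.
So the demo ends at 19:15.
The sync ends at 19:15 + 45 min = 20:00.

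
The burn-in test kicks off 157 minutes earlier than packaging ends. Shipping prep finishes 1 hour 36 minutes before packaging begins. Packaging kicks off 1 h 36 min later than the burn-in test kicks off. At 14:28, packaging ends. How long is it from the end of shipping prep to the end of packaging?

2 h 37 min

The burn-in test starts at 14:28 − 157 min = 11:51.
Packaging starts at 11:51 + 96 min = 13:27.
Shipping prep ends at 13:27 − 96 min = 11:51.
From 11:51 to 14:28 is 2 h 37 min.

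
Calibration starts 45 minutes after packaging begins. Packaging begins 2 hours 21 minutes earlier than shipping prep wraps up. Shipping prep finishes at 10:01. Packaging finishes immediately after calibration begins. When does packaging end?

08:25

Packaging starts at 10:01 − 141 min = 07:40.
Calibration starts at 07:40 + 45 min = 08:25.
So packaging ends at 08:25.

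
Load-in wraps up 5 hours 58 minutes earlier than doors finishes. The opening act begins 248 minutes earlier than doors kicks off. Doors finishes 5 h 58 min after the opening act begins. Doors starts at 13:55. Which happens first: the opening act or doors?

the opening act

The opening act starts at 13:55 − 248 min = 09:47.
The opening act starts at 09:47 and doors starts at 13:55, so the opening act is first.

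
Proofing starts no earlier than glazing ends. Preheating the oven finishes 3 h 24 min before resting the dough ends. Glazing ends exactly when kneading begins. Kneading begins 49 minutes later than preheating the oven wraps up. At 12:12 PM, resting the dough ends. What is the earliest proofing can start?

Preheating the oven ends at 12:12 PM − 204 min = 8:48 AM.
Kneading starts at 8:48 AM + 49 min = 9:37 AM.
So glazing ends at 9:37 AM.
Proofing is bounded by glazing, so the earliest it can start is 9:37 AM.

9:37 AM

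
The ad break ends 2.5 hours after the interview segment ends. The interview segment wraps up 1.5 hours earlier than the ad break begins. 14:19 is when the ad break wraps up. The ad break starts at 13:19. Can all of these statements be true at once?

Yes

The interview segment ends at 13:19 − 90 min = 11:49.
The ad break ends at 11:49 + 150 min = 14:19.
That matches the stated 14:19, so the schedule is consistent.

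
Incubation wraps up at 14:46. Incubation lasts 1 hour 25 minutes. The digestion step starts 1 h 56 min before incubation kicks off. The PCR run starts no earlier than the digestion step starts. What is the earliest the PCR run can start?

Incubation starts at 14:46 − 85 min = 13:21.
The digestion step starts at 13:21 − 116 min = 11:25.
The PCR run is bounded by the digestion step, so the earliest it can start is 11:25.

11:25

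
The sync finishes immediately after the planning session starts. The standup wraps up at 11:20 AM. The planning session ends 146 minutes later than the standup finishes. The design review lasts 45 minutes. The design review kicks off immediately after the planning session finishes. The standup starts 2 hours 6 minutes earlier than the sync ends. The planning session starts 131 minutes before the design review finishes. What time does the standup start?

10:14 AM

The planning session ends at 11:20 AM + 146 min = 1:46 PM.
So the design review starts at 1:46 PM.
The design review ends at 1:46 PM + 45 min = 2:31 PM.
The planning session starts at 2:31 PM − 131 min = 12:20 PM.
So the sync ends at 12:20 PM.
The standup starts at 12:20 PM − 126 min = 10:14 AM.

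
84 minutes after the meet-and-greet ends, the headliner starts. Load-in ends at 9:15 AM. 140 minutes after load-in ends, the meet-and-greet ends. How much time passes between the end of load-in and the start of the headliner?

224 minutes

The meet-and-greet ends at 9:15 AM + 140 min = 11:35 AM.
The headliner starts at 11:35 AM + 84 min = 12:59 PM.
From 9:15 AM to 12:59 PM is 224 minutes.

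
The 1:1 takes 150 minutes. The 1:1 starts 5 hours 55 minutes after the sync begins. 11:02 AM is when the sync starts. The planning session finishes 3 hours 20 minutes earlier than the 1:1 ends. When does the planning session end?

The 1:1 starts at 11:02 AM + 355 min = 4:57 PM.
The 1:1 ends at 4:57 PM + 150 min = 7:27 PM.
The planning session ends at 7:27 PM − 200 min = 4:07 PM.

4:07 PM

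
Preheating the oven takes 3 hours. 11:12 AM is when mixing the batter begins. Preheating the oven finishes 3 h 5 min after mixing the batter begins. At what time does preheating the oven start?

11:17 AM

Preheating the oven ends at 11:12 AM + 185 min = 2:17 PM.
Preheating the oven starts at 2:17 PM − 180 min = 11:17 AM.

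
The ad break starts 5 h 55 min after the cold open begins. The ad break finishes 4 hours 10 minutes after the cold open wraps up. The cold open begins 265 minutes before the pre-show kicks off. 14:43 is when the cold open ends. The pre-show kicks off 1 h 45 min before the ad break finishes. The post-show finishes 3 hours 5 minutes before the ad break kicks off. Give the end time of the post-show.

15:33

The ad break ends at 14:43 + 250 min = 18:53.
The pre-show starts at 18:53 − 105 min = 17:08.
The cold open starts at 17:08 − 265 min = 12:43.
The ad break starts at 12:43 + 355 min = 18:38.
The post-show ends at 18:38 − 185 min = 15:33.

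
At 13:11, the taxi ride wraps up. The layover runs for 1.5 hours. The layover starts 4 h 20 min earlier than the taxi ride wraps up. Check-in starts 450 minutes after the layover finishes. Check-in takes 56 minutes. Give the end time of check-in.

The layover starts at 13:11 − 260 min = 08:51.
The layover ends at 08:51 + 90 min = 10:21.
Check-in starts at 10:21 + 450 min = 17:51.
Check-in ends at 17:51 + 56 min = 18:47.

18:47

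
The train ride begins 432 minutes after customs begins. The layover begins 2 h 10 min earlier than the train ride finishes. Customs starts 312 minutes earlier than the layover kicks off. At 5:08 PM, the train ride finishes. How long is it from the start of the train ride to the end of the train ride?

10 minutes

The layover starts at 5:08 PM − 130 min = 2:58 PM.
Customs starts at 2:58 PM − 312 min = 9:46 AM.
The train ride starts at 9:46 AM + 432 min = 4:58 PM.
From 4:58 PM to 5:08 PM is 10 minutes.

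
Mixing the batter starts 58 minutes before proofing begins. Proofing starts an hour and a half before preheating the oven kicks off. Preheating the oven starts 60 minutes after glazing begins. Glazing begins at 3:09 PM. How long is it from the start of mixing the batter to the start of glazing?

1 h 28 min

Preheating the oven starts at 3:09 PM + 60 min = 4:09 PM.
Proofing starts at 4:09 PM − 90 min = 2:39 PM.
Mixing the batter starts at 2:39 PM − 58 min = 1:41 PM.
From 1:41 PM to 3:09 PM is 1 h 28 min.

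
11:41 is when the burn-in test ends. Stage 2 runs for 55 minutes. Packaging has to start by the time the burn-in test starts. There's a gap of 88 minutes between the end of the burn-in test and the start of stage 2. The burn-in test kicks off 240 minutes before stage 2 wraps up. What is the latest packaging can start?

Stage 2 starts at 11:41 + 88 min = 13:09.
Stage 2 ends at 13:09 + 55 min = 14:04.
The burn-in test starts at 14:04 − 240 min = 10:04.
Packaging is bounded by the burn-in test, so the latest it can start is 10:04.

10:04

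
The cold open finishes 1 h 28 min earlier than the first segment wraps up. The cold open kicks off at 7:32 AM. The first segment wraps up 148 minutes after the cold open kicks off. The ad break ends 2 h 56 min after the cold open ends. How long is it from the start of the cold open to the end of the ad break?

The first segment ends at 7:32 AM + 148 min = 10:00 AM.
The cold open ends at 10:00 AM − 88 min = 8:32 AM.
The ad break ends at 8:32 AM + 176 min = 11:28 AM.
From 7:32 AM to 11:28 AM is 3 hours 56 minutes.

3 hours 56 minutes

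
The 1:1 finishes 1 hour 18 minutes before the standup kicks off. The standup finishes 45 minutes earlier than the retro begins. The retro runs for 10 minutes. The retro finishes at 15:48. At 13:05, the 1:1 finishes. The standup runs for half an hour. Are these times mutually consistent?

The retro starts at 15:48 − 10 min = 15:38.
The standup ends at 15:38 − 45 min = 14:53.
The standup starts at 14:53 − 30 min = 14:23.
The 1:1 ends at 14:23 − 78 min = 13:05.
That matches the stated 13:05, so the schedule is consistent.

Yes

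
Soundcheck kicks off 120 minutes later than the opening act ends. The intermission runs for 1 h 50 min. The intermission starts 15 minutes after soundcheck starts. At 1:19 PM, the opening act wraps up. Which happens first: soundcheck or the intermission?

Soundcheck starts at 1:19 PM + 120 min = 3:19 PM.
The intermission starts at 3:19 PM + 15 min = 3:34 PM.
Soundcheck starts at 3:19 PM and the intermission starts at 3:34 PM, so soundcheck is first.

soundcheck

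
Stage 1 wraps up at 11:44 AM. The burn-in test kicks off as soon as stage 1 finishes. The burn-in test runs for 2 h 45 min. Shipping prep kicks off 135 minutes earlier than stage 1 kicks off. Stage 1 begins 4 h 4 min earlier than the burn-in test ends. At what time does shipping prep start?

The burn-in test starts at 11:44 AM.
The burn-in test ends at 11:44 AM + 165 min = 2:29 PM.
Stage 1 starts at 2:29 PM − 244 min = 10:25 AM.
Shipping prep starts at 10:25 AM − 135 min = 8:10 AM.

8:10 AM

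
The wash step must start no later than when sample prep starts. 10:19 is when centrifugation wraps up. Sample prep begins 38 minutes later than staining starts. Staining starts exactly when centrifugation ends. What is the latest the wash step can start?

10:57

Staining starts at 10:19.
Sample prep starts at 10:19 + 38 min = 10:57.
The wash step is bounded by sample prep, so the latest it can start is 10:57.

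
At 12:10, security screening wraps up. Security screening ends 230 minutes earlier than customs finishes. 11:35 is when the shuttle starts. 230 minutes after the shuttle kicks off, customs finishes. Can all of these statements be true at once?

Customs ends at 11:35 + 230 min = 15:25.
Security screening ends at 15:25 − 230 min = 11:35.
But security screening is also said to end at 12:10 — a 35-minute conflict.

No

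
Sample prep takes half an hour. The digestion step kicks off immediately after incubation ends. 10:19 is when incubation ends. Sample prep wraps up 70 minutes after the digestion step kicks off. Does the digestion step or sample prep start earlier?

the digestion step

The digestion step starts at 10:19.
Sample prep ends at 10:19 + 70 min = 11:29.
Sample prep starts at 11:29 − 30 min = 10:59.
The digestion step starts at 10:19 and sample prep starts at 10:59, so the digestion step is first.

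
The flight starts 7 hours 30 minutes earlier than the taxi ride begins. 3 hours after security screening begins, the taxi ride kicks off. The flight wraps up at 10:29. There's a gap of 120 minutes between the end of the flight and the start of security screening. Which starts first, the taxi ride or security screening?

security screening

Security screening starts at 10:29 + 120 min = 12:29.
The taxi ride starts at 12:29 + 180 min = 15:29.
The taxi ride starts at 15:29 and security screening starts at 12:29, so security screening is first.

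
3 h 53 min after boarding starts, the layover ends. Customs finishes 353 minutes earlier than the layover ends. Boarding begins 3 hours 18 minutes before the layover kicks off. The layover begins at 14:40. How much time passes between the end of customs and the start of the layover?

Boarding starts at 14:40 − 198 min = 11:22.
The layover ends at 11:22 + 233 min = 15:15.
Customs ends at 15:15 − 353 min = 09:22.
From 09:22 to 14:40 is 318 minutes.

318 minutes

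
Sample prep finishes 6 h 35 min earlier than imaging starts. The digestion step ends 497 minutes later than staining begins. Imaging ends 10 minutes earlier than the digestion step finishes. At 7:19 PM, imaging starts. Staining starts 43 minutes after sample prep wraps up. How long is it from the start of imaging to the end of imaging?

2 h 15 min

Sample prep ends at 7:19 PM − 395 min = 12:44 PM.
Staining starts at 12:44 PM + 43 min = 1:27 PM.
The digestion step ends at 1:27 PM + 497 min = 9:44 PM.
Imaging ends at 9:44 PM − 10 min = 9:34 PM.
From 7:19 PM to 9:34 PM is 2 h 15 min.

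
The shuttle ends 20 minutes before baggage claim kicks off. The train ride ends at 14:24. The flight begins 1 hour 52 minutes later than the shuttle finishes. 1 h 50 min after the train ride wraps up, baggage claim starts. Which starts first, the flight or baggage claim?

Baggage claim starts at 14:24 + 110 min = 16:14.
The shuttle ends at 16:14 − 20 min = 15:54.
The flight starts at 15:54 + 112 min = 17:46.
The flight starts at 17:46 and baggage claim starts at 16:14, so baggage claim is first.

baggage claim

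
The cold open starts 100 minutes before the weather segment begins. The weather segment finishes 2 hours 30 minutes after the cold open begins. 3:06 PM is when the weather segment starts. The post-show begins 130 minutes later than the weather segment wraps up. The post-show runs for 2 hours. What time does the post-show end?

The cold open starts at 3:06 PM − 100 min = 1:26 PM.
The weather segment ends at 1:26 PM + 150 min = 3:56 PM.
The post-show starts at 3:56 PM + 130 min = 6:06 PM.
The post-show ends at 6:06 PM + 120 min = 8:06 PM.

8:06 PM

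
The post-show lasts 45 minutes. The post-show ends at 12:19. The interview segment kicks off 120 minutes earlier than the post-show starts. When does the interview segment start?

The post-show starts at 12:19 − 45 min = 11:34.
The interview segment starts at 11:34 − 120 min = 09:34.

09:34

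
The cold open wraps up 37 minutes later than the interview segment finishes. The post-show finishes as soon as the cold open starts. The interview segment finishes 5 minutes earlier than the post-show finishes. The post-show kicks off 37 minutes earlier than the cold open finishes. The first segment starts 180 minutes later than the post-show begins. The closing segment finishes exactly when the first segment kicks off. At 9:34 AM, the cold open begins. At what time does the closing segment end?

The post-show ends at 9:34 AM.
The interview segment ends at 9:34 AM − 5 min = 9:29 AM.
The cold open ends at 9:29 AM + 37 min = 10:06 AM.
The post-show starts at 10:06 AM − 37 min = 9:29 AM.
The first segment starts at 9:29 AM + 180 min = 12:29 PM.
So the closing segment ends at 12:29 PM.

12:29 PM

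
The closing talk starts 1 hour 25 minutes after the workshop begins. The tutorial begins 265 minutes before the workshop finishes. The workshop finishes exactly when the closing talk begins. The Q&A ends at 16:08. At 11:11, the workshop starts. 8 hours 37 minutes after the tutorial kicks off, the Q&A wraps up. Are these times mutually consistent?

The closing talk starts at 11:11 + 85 min = 12:36.
So the workshop ends at 12:36.
The tutorial starts at 12:36 − 265 min = 08:11.
The Q&A ends at 08:11 + 517 min = 16:48.
But the Q&A is also said to end at 16:08 — a 40-minute conflict.

No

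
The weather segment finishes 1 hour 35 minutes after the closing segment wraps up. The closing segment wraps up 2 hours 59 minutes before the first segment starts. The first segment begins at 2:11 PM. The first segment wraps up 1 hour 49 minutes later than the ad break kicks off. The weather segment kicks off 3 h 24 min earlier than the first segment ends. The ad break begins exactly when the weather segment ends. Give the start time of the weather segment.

11:12 AM

The closing segment ends at 2:11 PM − 179 min = 11:12 AM.
The weather segment ends at 11:12 AM + 95 min = 12:47 PM.
So the ad break starts at 12:47 PM.
The first segment ends at 12:47 PM + 109 min = 2:36 PM.
The weather segment starts at 2:36 PM − 204 min = 11:12 AM.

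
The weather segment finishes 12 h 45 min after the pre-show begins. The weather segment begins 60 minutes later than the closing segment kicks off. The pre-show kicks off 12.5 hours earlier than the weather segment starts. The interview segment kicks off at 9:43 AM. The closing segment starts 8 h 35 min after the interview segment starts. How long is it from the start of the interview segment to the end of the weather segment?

The closing segment starts at 9:43 AM + 515 min = 6:18 PM.
The weather segment starts at 6:18 PM + 60 min = 7:18 PM.
The pre-show starts at 7:18 PM − 750 min = 6:48 AM.
The weather segment ends at 6:48 AM + 765 min = 7:33 PM.
From 9:43 AM to 7:33 PM is 9 h 50 min.

9 h 50 min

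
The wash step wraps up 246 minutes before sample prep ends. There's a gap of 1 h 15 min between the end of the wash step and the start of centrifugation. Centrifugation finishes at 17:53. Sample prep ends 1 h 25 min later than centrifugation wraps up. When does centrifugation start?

16:27

Sample prep ends at 17:53 + 85 min = 19:18.
The wash step ends at 19:18 − 246 min = 15:12.
Centrifugation starts at 15:12 + 75 min = 16:27.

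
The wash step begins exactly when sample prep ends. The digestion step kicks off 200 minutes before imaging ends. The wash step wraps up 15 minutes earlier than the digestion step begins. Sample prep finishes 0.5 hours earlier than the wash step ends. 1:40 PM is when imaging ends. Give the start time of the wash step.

9:35 AM

The digestion step starts at 1:40 PM − 200 min = 10:20 AM.
The wash step ends at 10:20 AM − 15 min = 10:05 AM.
Sample prep ends at 10:05 AM − 30 min = 9:35 AM.
So the wash step starts at 9:35 AM.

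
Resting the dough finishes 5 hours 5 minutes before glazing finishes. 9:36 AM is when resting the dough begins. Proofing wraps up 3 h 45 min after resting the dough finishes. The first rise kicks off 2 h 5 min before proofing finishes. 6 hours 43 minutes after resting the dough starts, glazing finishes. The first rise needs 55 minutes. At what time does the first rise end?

Glazing ends at 9:36 AM + 403 min = 4:19 PM.
Resting the dough ends at 4:19 PM − 305 min = 11:14 AM.
Proofing ends at 11:14 AM + 225 min = 2:59 PM.
The first rise starts at 2:59 PM − 125 min = 12:54 PM.
The first rise ends at 12:54 PM + 55 min = 1:49 PM.

1:49 PM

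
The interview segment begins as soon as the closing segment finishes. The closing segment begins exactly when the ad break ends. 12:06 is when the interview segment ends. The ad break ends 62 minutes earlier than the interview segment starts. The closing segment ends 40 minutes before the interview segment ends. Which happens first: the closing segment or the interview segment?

The closing segment ends at 12:06 − 40 min = 11:26.
So the interview segment starts at 11:26.
The ad break ends at 11:26 − 62 min = 10:24.
So the closing segment starts at 10:24.
The closing segment starts at 10:24 and the interview segment starts at 11:26, so the closing segment is first.

the closing segment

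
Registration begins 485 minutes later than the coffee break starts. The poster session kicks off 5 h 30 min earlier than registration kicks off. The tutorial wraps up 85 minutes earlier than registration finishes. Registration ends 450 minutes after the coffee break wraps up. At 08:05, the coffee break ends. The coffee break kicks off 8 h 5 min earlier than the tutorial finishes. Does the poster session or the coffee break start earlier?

the coffee break

Registration ends at 08:05 + 450 min = 15:35.
The tutorial ends at 15:35 − 85 min = 14:10.
The coffee break starts at 14:10 − 485 min = 06:05.
Registration starts at 06:05 + 485 min = 14:10.
The poster session starts at 14:10 − 330 min = 08:40.
The poster session starts at 08:40 and the coffee break starts at 06:05, so the coffee break is first.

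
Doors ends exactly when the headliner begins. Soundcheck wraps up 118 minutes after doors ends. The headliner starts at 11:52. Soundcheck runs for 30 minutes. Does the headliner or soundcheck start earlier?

the headliner

Doors ends at 11:52.
Soundcheck ends at 11:52 + 118 min = 13:50.
Soundcheck starts at 13:50 − 30 min = 13:20.
The headliner starts at 11:52 and soundcheck starts at 13:20, so the headliner is first.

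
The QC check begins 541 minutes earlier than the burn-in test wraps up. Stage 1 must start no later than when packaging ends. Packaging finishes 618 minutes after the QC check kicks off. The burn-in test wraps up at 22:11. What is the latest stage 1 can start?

23:28

The QC check starts at 22:11 − 541 min = 13:10.
Packaging ends at 13:10 + 618 min = 23:28.
Stage 1 is bounded by packaging, so the latest it can start is 23:28.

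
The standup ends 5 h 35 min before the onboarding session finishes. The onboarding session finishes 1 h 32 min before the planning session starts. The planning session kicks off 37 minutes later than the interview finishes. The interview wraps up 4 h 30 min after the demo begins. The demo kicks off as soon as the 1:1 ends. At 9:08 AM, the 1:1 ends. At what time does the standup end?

The demo starts at 9:08 AM.
The interview ends at 9:08 AM + 270 min = 1:38 PM.
The planning session starts at 1:38 PM + 37 min = 2:15 PM.
The onboarding session ends at 2:15 PM − 92 min = 12:43 PM.
The standup ends at 12:43 PM − 335 min = 7:08 AM.

7:08 AM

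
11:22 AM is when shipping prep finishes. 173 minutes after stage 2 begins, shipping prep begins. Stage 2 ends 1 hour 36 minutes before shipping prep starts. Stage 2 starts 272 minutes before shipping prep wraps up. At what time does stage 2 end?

8:07 AM

Stage 2 starts at 11:22 AM − 272 min = 6:50 AM.
Shipping prep starts at 6:50 AM + 173 min = 9:43 AM.
Stage 2 ends at 9:43 AM − 96 min = 8:07 AM.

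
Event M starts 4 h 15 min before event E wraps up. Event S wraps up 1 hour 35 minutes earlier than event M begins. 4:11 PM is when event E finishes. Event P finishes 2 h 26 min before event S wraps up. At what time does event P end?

7:55 AM

Event M starts at 4:11 PM − 255 min = 11:56 AM.
Event S ends at 11:56 AM − 95 min = 10:21 AM.
Event P ends at 10:21 AM − 146 min = 7:55 AM.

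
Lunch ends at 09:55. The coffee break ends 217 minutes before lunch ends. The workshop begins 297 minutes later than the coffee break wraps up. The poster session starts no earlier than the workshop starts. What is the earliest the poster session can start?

The coffee break ends at 09:55 − 217 min = 06:18.
The workshop starts at 06:18 + 297 min = 11:15.
The poster session is bounded by the workshop, so the earliest it can start is 11:15.

11:15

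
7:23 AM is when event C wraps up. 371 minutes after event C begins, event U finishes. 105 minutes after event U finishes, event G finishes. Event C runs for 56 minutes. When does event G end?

2:23 PM

Event C starts at 7:23 AM − 56 min = 6:27 AM.
Event U ends at 6:27 AM + 371 min = 12:38 PM.
Event G ends at 12:38 PM + 105 min = 2:23 PM.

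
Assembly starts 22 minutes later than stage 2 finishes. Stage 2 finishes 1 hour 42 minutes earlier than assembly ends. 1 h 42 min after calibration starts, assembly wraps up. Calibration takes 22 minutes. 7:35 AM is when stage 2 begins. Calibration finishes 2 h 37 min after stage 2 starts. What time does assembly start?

Calibration ends at 7:35 AM + 157 min = 10:12 AM.
Calibration starts at 10:12 AM − 22 min = 9:50 AM.
Assembly ends at 9:50 AM + 102 min = 11:32 AM.
Stage 2 ends at 11:32 AM − 102 min = 9:50 AM.
Assembly starts at 9:50 AM + 22 min = 10:12 AM.

10:12 AM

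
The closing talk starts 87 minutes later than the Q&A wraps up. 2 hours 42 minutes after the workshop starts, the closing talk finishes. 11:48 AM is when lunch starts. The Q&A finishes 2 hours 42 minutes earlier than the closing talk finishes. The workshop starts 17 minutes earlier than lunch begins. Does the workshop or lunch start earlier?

the workshop

The workshop starts at 11:48 AM − 17 min = 11:31 AM.
The workshop starts at 11:31 AM and lunch starts at 11:48 AM, so the workshop is first.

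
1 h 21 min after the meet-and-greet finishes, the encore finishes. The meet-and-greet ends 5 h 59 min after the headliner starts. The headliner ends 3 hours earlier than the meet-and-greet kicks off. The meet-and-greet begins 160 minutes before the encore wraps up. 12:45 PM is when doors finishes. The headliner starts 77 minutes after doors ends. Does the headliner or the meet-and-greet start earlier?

The headliner starts at 12:45 PM + 77 min = 2:02 PM.
The meet-and-greet ends at 2:02 PM + 359 min = 8:01 PM.
The encore ends at 8:01 PM + 81 min = 9:22 PM.
The meet-and-greet starts at 9:22 PM − 160 min = 6:42 PM.
The headliner starts at 2:02 PM and the meet-and-greet starts at 6:42 PM, so the headliner is first.

the headliner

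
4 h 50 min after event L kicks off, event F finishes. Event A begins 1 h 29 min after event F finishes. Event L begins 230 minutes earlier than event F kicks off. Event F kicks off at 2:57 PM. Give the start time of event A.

Event L starts at 2:57 PM − 230 min = 11:07 AM.
Event F ends at 11:07 AM + 290 min = 3:57 PM.
Event A starts at 3:57 PM + 89 min = 5:26 PM.

5:26 PM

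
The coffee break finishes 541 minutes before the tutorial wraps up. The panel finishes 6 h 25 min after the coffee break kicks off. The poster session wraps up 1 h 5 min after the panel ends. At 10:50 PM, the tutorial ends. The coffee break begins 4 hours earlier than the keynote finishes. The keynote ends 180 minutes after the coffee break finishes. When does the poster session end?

8:19 PM

The coffee break ends at 10:50 PM − 541 min = 1:49 PM.
The keynote ends at 1:49 PM + 180 min = 4:49 PM.
The coffee break starts at 4:49 PM − 240 min = 12:49 PM.
The panel ends at 12:49 PM + 385 min = 7:14 PM.
The poster session ends at 7:14 PM + 65 min = 8:19 PM.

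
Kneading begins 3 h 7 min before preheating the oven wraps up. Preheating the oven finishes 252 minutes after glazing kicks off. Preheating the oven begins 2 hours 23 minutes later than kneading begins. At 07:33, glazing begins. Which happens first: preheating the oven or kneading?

kneading

Preheating the oven ends at 07:33 + 252 min = 11:45.
Kneading starts at 11:45 − 187 min = 08:38.
Preheating the oven starts at 08:38 + 143 min = 11:01.
Preheating the oven starts at 11:01 and kneading starts at 08:38, so kneading is first.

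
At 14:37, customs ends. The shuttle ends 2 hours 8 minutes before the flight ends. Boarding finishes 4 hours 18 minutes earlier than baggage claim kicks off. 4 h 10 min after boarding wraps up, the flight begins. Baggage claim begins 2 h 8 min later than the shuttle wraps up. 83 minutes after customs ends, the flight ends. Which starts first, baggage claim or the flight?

The flight ends at 14:37 + 83 min = 16:00.
The shuttle ends at 16:00 − 128 min = 13:52.
Baggage claim starts at 13:52 + 128 min = 16:00.
Boarding ends at 16:00 − 258 min = 11:42.
The flight starts at 11:42 + 250 min = 15:52.
Baggage claim starts at 16:00 and the flight starts at 15:52, so the flight is first.

the flight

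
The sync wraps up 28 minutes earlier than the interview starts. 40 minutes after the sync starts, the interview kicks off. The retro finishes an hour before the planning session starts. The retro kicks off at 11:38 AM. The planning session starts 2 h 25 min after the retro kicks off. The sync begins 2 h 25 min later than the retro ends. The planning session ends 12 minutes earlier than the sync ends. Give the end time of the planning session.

3:28 PM

The planning session starts at 11:38 AM + 145 min = 2:03 PM.
The retro ends at 2:03 PM − 60 min = 1:03 PM.
The sync starts at 1:03 PM + 145 min = 3:28 PM.
The interview starts at 3:28 PM + 40 min = 4:08 PM.
The sync ends at 4:08 PM − 28 min = 3:40 PM.
The planning session ends at 3:40 PM − 12 min = 3:28 PM.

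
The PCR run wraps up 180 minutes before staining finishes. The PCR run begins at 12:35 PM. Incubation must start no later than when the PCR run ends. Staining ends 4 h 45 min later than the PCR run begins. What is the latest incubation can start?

2:20 PM

Staining ends at 12:35 PM + 285 min = 5:20 PM.
The PCR run ends at 5:20 PM − 180 min = 2:20 PM.
Incubation is bounded by the PCR run, so the latest it can start is 2:20 PM.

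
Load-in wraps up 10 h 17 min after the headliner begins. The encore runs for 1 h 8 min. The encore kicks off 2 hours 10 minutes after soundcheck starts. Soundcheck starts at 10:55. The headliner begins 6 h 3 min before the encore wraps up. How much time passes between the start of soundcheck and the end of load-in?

7 hours 32 minutes

The encore starts at 10:55 + 130 min = 13:05.
The encore ends at 13:05 + 68 min = 14:13.
The headliner starts at 14:13 − 363 min = 08:10.
Load-in ends at 08:10 + 617 min = 18:27.
From 10:55 to 18:27 is 7 hours 32 minutes.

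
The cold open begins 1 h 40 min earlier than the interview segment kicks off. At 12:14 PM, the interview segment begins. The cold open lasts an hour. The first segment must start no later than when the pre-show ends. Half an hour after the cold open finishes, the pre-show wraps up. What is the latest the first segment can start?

The cold open starts at 12:14 PM − 100 min = 10:34 AM.
The cold open ends at 10:34 AM + 60 min = 11:34 AM.
The pre-show ends at 11:34 AM + 30 min = 12:04 PM.
The first segment is bounded by the pre-show, so the latest it can start is 12:04 PM.

12:04 PM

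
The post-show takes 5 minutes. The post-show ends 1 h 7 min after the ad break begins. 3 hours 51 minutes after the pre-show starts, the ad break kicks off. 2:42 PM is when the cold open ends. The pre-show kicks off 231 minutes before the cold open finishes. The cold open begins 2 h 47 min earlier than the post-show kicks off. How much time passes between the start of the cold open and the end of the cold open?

1 h 45 min

The pre-show starts at 2:42 PM − 231 min = 10:51 AM.
The ad break starts at 10:51 AM + 231 min = 2:42 PM.
The post-show ends at 2:42 PM + 67 min = 3:49 PM.
The post-show starts at 3:49 PM − 5 min = 3:44 PM.
The cold open starts at 3:44 PM − 167 min = 12:57 PM.
From 12:57 PM to 2:42 PM is 1 h 45 min.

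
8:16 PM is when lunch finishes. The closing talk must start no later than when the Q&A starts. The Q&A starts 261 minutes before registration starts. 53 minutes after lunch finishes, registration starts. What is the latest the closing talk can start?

Registration starts at 8:16 PM + 53 min = 9:09 PM.
The Q&A starts at 9:09 PM − 261 min = 4:48 PM.
The closing talk is bounded by the Q&A, so the latest it can start is 4:48 PM.

4:48 PM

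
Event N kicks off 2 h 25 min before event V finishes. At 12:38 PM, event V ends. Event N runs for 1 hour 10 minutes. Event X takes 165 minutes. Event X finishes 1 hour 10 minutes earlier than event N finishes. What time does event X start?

Event N starts at 12:38 PM − 145 min = 10:13 AM.
Event N ends at 10:13 AM + 70 min = 11:23 AM.
Event X ends at 11:23 AM − 70 min = 10:13 AM.
Event X starts at 10:13 AM − 165 min = 7:28 AM.

7:28 AM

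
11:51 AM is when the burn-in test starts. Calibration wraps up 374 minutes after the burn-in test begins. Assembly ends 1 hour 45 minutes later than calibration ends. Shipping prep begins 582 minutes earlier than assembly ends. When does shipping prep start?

Calibration ends at 11:51 AM + 374 min = 6:05 PM.
Assembly ends at 6:05 PM + 105 min = 7:50 PM.
Shipping prep starts at 7:50 PM − 582 min = 10:08 AM.

10:08 AM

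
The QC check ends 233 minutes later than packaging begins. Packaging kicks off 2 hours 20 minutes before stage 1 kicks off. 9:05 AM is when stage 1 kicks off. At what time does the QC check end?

10:38 AM

Packaging starts at 9:05 AM − 140 min = 6:45 AM.
The QC check ends at 6:45 AM + 233 min = 10:38 AM.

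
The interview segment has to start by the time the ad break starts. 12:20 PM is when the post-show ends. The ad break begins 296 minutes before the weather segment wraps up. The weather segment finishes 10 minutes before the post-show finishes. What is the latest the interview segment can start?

7:14 AM

The weather segment ends at 12:20 PM − 10 min = 12:10 PM.
The ad break starts at 12:10 PM − 296 min = 7:14 AM.
The interview segment is bounded by the ad break, so the latest it can start is 7:14 AM.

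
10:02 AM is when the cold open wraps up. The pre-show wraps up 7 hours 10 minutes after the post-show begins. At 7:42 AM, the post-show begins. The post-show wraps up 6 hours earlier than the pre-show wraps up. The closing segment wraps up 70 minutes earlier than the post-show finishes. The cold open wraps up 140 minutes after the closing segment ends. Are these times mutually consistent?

The pre-show ends at 7:42 AM + 430 min = 2:52 PM.
The post-show ends at 2:52 PM − 360 min = 8:52 AM.
The closing segment ends at 8:52 AM − 70 min = 7:42 AM.
The cold open ends at 7:42 AM + 140 min = 10:02 AM.
That matches the stated 10:02 AM, so the schedule is consistent.

Yes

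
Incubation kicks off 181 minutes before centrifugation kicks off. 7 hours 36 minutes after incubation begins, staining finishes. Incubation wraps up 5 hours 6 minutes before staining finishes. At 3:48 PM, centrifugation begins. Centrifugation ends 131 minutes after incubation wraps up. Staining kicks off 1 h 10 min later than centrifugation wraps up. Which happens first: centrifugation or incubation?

incubation

Incubation starts at 3:48 PM − 181 min = 12:47 PM.
Centrifugation starts at 3:48 PM and incubation starts at 12:47 PM, so incubation is first.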